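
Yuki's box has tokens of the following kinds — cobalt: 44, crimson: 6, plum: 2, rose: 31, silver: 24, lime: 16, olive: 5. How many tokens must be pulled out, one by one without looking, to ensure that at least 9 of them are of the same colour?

46

An adversary could hand out at most 8 tokens per colour (crimson, plum, olive run out sooner): 8 + 6 + 2 + 8 + 8 + 8 + 5 = 45 tokens and still no colour has 9.
By the pigeonhole principle, one more token lands in a colour already at 8, so 46 draws are enough and 45 are not.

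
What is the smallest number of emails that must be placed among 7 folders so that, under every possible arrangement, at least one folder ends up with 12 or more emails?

78

With 77 emails one could put exactly 11 in each of the 7 folders, and no folder would reach 12.
By pigeonhole, one more email must land in a folder that already has 11, giving it 12.
So 7 × 11 + 1 = 78 emails are required.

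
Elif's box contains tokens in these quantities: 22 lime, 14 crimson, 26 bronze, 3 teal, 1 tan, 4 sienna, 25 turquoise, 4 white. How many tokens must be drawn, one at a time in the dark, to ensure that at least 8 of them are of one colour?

41

By pigeonhole, the 8 colours are the holes; the tokens drawn are the pigeons.
To avoid 8 of any one colour, the worst case takes at most 7 of each colour, or every token of a colour that has fewer than 7.
That gives 7 + 7 + 7 + 3 + 1 + 4 + 7 + 4 = 40 tokens with no colour reaching 8.
The next token forces some colour to 8, so 40 + 1 = 41.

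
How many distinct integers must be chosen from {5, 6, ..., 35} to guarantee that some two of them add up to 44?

Group the elements by complementary pair {x, 44−x}: {9,35}, {10,34}, {11,33}, …, giving 13 two-element pairs, the single value 22 (it cannot pair with itself since the integers are distinct), and 4 integers whose partner 44−x falls outside [5,35].
By pigeonhole, treating each of those 18 groups as a pigeonhole, one can pick one integer per group — 18 integers — with no two summing to 44.
The 19th integer lands in an occupied pair, forcing a sum of 44.

19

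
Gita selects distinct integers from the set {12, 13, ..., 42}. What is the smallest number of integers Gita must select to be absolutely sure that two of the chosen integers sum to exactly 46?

Two chosen integers sum to 46 exactly when both halves of some pair {x, 46−x} with 12 ≤ x ≤ 46−x ≤ 34 are chosen — 11 such pairs.
The remaining 9 elements (those with no distinct partner in range) can never complete a 46-sum, so the worst case takes all of them and one from each pair: 9 + 11 = 20.
The 21st integer has to be the second member of some pair, so 20 + 1 = 21.

21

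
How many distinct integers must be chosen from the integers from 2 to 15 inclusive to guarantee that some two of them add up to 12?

11

A set avoiding the sum 12 can contain at most one of each pair {x, 12−x}, plus the 6 elements whose complement lies outside the range or equal to its own complement.
The integers 6, …, 15 (10 of them) are such a set: any two sum to at least 6+7 = 13 > 12.
By pigeonhole, any 11th integer completes one of the 4 pairs, so 11 choices force a sum of 12.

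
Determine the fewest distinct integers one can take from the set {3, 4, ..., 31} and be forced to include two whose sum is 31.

A set avoiding the sum 31 can contain at most one of each pair {x, 31−x}, plus the 3 elements whose complement lies outside the range.
The integers 16, …, 31 (16 of them) are such a set: any two sum to at least 16+17 = 33 > 31.
By the pigeonhole principle, any 17th integer completes one of the 13 pairs, so 17 choices force a sum of 31.

17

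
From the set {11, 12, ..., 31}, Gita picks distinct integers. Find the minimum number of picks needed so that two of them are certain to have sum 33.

Group the elements by complementary pair {x, 33−x}: {11,22}, {12,21}, {13,20}, …, giving 6 two-element pairs and 9 integers whose partner 33−x falls outside [11,31].
Treating each of those 15 groups as a pigeonhole, one can pick one integer per group — 15 integers — with no two summing to 33.
The 16th integer lands in an occupied pair, forcing a sum of 33.

16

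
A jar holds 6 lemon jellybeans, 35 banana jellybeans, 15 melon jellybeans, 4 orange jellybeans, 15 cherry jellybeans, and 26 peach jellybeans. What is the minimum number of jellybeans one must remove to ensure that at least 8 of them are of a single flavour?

The 6 flavours are the holes; the jellybeans drawn are the pigeons.
To avoid 8 of any one flavour, the worst case takes at most 7 of each flavour, or every jellybean of a flavour that has fewer than 7.
That gives 6 + 7 + 7 + 4 + 7 + 7 = 38 jellybeans with no flavour reaching 8.
The next jellybean forces some flavour to 8, so 38 + 1 = 39.

39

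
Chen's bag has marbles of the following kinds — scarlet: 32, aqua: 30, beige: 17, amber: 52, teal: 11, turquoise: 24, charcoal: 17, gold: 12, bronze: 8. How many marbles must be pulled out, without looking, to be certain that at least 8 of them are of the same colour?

Put each drawn marble into a box by colour. The largest draw with every box below 8 takes min(count, 7) from each colour.
Σ min(cᵢ, 7) = 7 + 7 + 7 + 7 + 7 + 7 + 7 + 7 + 7 = 63.
Draw number 63 + 1 = 64 must push one box to 8.

64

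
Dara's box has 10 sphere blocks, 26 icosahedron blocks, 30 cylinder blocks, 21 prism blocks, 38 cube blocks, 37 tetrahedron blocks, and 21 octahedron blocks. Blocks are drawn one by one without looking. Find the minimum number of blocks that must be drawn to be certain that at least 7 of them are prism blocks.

169

In the worst case for collecting prism blocks, every non-prism block comes out first.
There are 10 + 26 + 30 + 38 + 37 + 21 = 162 non-prism blocks altogether.
After those, each further block must be prism, so 162 + 7 = 169 draws guarantee 7 prism blocks.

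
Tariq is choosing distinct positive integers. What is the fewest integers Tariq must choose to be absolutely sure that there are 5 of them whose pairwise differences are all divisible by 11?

Integers whose pairwise differences are multiples of 11 are exactly those sharing a remainder mod 11. The 11 residue classes mod 11 are the pigeonholes.
With 44 integers one could put 4 in each residue class and have no class reach 5.
The 45th integer pushes some class to 5, so 11·4 + 1 = 45.

45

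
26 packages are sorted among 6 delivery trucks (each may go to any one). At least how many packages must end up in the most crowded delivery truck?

The 6 delivery trucks are the holes and the 26 packages are the pigeons.
If every delivery truck held at most 4 packages, the total would be at most 6 × 4 = 24, which is less than 26.
So some delivery truck holds at least ⌈26/6⌉ = 5 packages.

5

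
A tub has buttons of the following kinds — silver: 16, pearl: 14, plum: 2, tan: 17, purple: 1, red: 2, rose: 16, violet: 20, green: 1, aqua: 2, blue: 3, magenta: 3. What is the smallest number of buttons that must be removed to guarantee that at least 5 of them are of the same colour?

Pigeonhole: put each drawn button into a box by colour. The largest draw with every box below 5 takes min(count, 4) from each colour; colours with fewer than 4 contribute all they have.
Σ min(cᵢ, 4) = 4 + 4 + 2 + 4 + 1 + 2 + 4 + 4 + 1 + 2 + 3 + 3 = 34.
Draw number 34 + 1 = 35 must push one box to 5.

35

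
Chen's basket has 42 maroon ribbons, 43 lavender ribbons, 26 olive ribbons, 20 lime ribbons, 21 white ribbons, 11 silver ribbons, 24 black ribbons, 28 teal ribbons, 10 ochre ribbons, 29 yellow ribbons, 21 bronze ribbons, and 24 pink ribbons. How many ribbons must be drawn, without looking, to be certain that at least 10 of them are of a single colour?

Pigeonhole: put each drawn ribbon into a box by colour. The largest draw with every box below 10 takes min(count, 9) from each colour.
Σ min(cᵢ, 9) = 9 + 9 + 9 + 9 + 9 + 9 + 9 + 9 + 9 + 9 + 9 + 9 = 108.
Draw number 108 + 1 = 109 must push one box to 10.

109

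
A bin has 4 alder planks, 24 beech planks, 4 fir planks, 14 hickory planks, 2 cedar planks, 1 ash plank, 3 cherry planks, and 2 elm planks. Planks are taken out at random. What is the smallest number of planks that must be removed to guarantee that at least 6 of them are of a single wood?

27

An adversary could hand out at most 5 planks per wood (6 woods run out sooner): 4 + 5 + 4 + 5 + 2 + 1 + 3 + 2 = 26 planks and still no wood has 6.
By pigeonhole, one more plank lands in a wood already at 5, so 27 draws are enough and 26 are not.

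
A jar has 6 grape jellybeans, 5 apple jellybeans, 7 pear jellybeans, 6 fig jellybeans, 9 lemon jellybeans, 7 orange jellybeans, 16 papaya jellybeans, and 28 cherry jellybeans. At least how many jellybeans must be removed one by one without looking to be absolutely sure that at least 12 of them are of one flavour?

The 8 flavours are the holes; the jellybeans drawn are the pigeons.
To avoid 12 of any one flavour, the worst case takes at most 11 of each flavour, or every jellybean of a flavour that has fewer than 11.
That gives 6 + 5 + 7 + 6 + 9 + 7 + 11 + 11 = 62 jellybeans with no flavour reaching 12.
The next jellybean forces some flavour to 12, so 62 + 1 = 63.

63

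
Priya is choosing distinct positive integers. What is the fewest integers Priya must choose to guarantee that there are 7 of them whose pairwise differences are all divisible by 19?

115

Integers whose pairwise differences are multiples of 19 are exactly those sharing a remainder mod 19. The 19 residue classes mod 19 are the pigeonholes.
With 114 integers one could put 6 in each residue class and have no class reach 7.
The 115th integer pushes some class to 7, so 19·6 + 1 = 115.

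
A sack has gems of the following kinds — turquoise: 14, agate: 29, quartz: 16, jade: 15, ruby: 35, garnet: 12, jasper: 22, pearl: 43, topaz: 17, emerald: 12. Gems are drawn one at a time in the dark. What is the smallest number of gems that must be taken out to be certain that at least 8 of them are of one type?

An adversary could hand out at most 7 gems per type: 7 + 7 + 7 + 7 + 7 + 7 + 7 + 7 + 7 + 7 = 70 gems and still no type has 8.
One more gem lands in a type already at 7, so 71 draws are enough and 70 are not.

71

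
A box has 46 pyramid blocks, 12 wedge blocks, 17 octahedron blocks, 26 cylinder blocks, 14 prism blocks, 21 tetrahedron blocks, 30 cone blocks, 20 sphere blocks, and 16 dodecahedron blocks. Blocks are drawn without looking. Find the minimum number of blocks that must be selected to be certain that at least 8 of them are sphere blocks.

190

In the worst case for collecting sphere blocks, every non-sphere block comes out first.
There are 46 + 12 + 17 + 26 + 14 + 21 + 30 + 16 = 182 non-sphere blocks altogether.
After those, each further block must be sphere, so 182 + 8 = 190 draws guarantee 8 sphere blocks.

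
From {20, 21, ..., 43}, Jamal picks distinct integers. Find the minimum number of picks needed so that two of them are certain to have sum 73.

18

Two chosen integers sum to 73 exactly when both halves of some pair {x, 73−x} with 30 ≤ x ≤ 73−x ≤ 43 are chosen — 7 such pairs.
The remaining 10 elements (those with no distinct partner in range) can never complete a 73-sum, so the worst case takes all of them and one from each pair: 10 + 7 = 17.
The 18th integer has to be the second member of some pair, so 17 + 1 = 18.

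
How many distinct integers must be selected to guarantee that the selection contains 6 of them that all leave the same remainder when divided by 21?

By the pigeonhole principle, the 21 residue classes mod 21 are the pigeonholes.
With 105 integers one could put 5 in each residue class and have no class reach 6.
The 106th integer pushes some class to 6, so 21·5 + 1 = 106.

106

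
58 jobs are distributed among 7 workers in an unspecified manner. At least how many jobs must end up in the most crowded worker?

9

The 7 workers are the holes and the 58 jobs are the pigeons.
If every worker held at most 8 jobs, the total would be at most 7 × 8 = 56, which is less than 58.
So some worker holds at least ⌈58/7⌉ = 9 jobs.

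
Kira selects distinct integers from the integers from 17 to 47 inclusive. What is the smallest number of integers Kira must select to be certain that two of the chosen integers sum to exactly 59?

19

A set avoiding the sum 59 can contain at most one of each pair {x, 59−x}, plus the 5 elements whose complement lies outside the range.
The integers 30, …, 47 (18 of them) are such a set: any two sum to at least 30+31 = 61 > 59.
By the pigeonhole principle, any 19th integer completes one of the 13 pairs, so 19 choices force a sum of 59.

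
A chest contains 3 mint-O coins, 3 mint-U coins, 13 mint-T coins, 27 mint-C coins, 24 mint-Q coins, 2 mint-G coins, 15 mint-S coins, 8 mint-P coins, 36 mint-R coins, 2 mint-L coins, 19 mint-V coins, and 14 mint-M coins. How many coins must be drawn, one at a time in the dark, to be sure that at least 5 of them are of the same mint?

The 12 mints are the holes; the coins drawn are the pigeons.
To avoid 5 of any one mint, the worst case takes at most 4 of each mint, or every coin of a mint that has fewer than 4.
That gives 3 + 3 + 4 + 4 + 4 + 2 + 4 + 4 + 4 + 2 + 4 + 4 = 42 coins with no mint reaching 5.
The next coin forces some mint to 5, so 42 + 1 = 43.

43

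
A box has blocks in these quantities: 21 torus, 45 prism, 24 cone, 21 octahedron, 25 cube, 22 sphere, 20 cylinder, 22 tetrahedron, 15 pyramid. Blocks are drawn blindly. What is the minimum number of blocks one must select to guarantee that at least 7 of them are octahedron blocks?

In the worst case for collecting octahedron blocks, every non-octahedron block comes out first.
There are 21 + 45 + 24 + 25 + 22 + 20 + 22 + 15 = 194 non-octahedron blocks altogether.
After those, each further block must be octahedron, so 194 + 7 = 201 draws guarantee 7 octahedron blocks.

201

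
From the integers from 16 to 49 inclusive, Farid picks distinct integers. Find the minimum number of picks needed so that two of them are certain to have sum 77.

24

Two chosen integers sum to 77 exactly when both halves of some pair {x, 77−x} with 28 ≤ x ≤ 77−x ≤ 49 are chosen — 11 such pairs.
The remaining 12 elements (those with no distinct partner in range) can never complete a 77-sum, so the worst case takes all of them and one from each pair: 12 + 11 = 23.
The 24th integer has to be the second member of some pair, so 23 + 1 = 24.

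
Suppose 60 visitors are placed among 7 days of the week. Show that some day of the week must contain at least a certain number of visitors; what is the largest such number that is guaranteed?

The 7 days of the week are the holes and the 60 visitors are the pigeons.
If every day of the week held at most 8 visitors, the total would be at most 7 × 8 = 56, which is less than 60.
So some day of the week holds at least ⌈60/7⌉ = 9 visitors.

9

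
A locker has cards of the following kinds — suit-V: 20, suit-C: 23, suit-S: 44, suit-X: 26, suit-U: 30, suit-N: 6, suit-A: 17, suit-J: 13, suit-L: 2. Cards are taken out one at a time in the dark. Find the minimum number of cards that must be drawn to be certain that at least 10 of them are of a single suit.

72

By the pigeonhole principle, put each drawn card into a box by suit. The largest draw with every box below 10 takes min(count, 9) from each suit; suits with fewer than 9 contribute all they have.
Σ min(cᵢ, 9) = 9 + 9 + 9 + 9 + 9 + 6 + 9 + 9 + 2 = 71.
Draw number 71 + 1 = 72 must push one box to 10.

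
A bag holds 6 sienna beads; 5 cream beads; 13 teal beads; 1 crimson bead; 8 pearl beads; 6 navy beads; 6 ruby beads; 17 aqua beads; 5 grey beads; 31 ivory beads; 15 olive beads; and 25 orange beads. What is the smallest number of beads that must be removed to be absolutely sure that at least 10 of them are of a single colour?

By pigeonhole, the 12 colours are the holes; the beads drawn are the pigeons.
To avoid 10 of any one colour, the worst case takes at most 9 of each colour, or every bead of a colour that has fewer than 9.
That gives 6 + 5 + 9 + 1 + 8 + 6 + 6 + 9 + 5 + 9 + 9 + 9 = 82 beads with no colour reaching 10.
The next bead forces some colour to 10, so 82 + 1 = 83.

83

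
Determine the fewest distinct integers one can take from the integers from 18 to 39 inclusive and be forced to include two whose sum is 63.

Group the elements by complementary pair {x, 63−x}: {24,39}, {25,38}, {26,37}, …, giving 8 two-element pairs and 6 integers whose partner 63−x falls outside [18,39].
Treating each of those 14 groups as a pigeonhole, one can pick one integer per group — 14 integers — with no two summing to 63.
The 15th integer lands in an occupied pair, forcing a sum of 63.

15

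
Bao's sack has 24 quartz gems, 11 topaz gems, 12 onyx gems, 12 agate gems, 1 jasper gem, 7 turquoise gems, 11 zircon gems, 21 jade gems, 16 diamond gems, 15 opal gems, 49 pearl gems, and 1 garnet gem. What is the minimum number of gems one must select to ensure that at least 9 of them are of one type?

The 12 types are the holes; the gems drawn are the pigeons.
To avoid 9 of any one type, the worst case takes at most 8 of each type, or every gem of a type that has fewer than 8.
That gives 8 + 8 + 8 + 8 + 1 + 7 + 8 + 8 + 8 + 8 + 8 + 1 = 81 gems with no type reaching 9.
The next gem forces some type to 9, so 81 + 1 = 82.

82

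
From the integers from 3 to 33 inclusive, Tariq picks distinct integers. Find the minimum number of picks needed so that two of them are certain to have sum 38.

A set avoiding the sum 38 can contain at most one of each pair {x, 38−x}, plus the 3 elements whose complement lies outside the range or equal to its own complement.
The integers 3, …, 19 (17 of them) are such a set: any two sum to at least 3+4 = 7 and at most 18+19 = 37 < 38.
Any 18th integer completes one of the 14 pairs, so 18 choices force a sum of 38.

18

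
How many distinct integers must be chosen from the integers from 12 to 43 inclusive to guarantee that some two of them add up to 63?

21

A set avoiding the sum 63 can contain at most one of each pair {x, 63−x}, plus the 8 elements whose complement lies outside the range.
The integers 12, …, 31 (20 of them) are such a set: any two sum to at least 12+13 = 25 and at most 30+31 = 61 < 63.
Any 21st integer completes one of the 12 pairs, so 21 choices force a sum of 63.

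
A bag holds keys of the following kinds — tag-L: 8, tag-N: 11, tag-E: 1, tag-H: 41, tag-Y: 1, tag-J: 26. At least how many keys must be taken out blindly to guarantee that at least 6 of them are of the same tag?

23

By pigeonhole, the 6 tags are the holes; the keys drawn are the pigeons.
To avoid 6 of any one tag, the worst case takes at most 5 of each tag, or every key of a tag that has fewer than 5.
That gives 5 + 5 + 1 + 5 + 1 + 5 = 22 keys with no tag reaching 6.
The next key forces some tag to 6, so 22 + 1 = 23.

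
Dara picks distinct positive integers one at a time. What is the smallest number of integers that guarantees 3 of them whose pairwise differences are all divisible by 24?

Integers whose pairwise differences are multiples of 24 are exactly those sharing a remainder mod 24. By pigeonhole, the 24 residue classes mod 24 are the pigeonholes.
With 48 integers one could put 2 in each residue class and have no class reach 3.
The 49th integer pushes some class to 3, so 24·2 + 1 = 49.

49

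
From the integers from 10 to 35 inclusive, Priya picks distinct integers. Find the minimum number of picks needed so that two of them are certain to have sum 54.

A set avoiding the sum 54 can contain at most one of each pair {x, 54−x}, plus the 10 elements whose complement lies outside the range or equal to its own complement.
The integers 10, …, 27 (18 of them) are such a set: any two sum to at least 10+11 = 21 and at most 26+27 = 53 < 54.
By the pigeonhole principle, any 19th integer completes one of the 8 pairs, so 19 choices force a sum of 54.

19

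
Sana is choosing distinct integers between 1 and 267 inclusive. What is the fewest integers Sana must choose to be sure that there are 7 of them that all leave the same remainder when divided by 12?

73

The 12 residue classes mod 12 are the pigeonholes.
With 72 integers one could put 6 in each residue class and have no class reach 7.
The 73rd integer pushes some class to 7, so 12·6 + 1 = 73.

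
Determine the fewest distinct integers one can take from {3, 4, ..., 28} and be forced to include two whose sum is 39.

18

A set avoiding the sum 39 can contain at most one of each pair {x, 39−x}, plus the 8 elements whose complement lies outside the range.
The integers 3, …, 19 (17 of them) are such a set: any two sum to at least 3+4 = 7 and at most 18+19 = 37 < 39.
Pigeonhole: any 18th integer completes one of the 9 pairs, so 18 choices force a sum of 39.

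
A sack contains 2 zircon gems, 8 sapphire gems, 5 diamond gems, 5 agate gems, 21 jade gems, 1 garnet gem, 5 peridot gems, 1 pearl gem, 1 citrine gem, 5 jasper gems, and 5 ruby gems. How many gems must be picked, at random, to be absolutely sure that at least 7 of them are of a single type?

43

Pigeonhole: put each drawn gem into a box by type. The largest draw with every box below 7 takes min(count, 6) from each type; types with fewer than 6 contribute all they have.
Σ min(cᵢ, 6) = 2 + 6 + 5 + 5 + 6 + 1 + 5 + 1 + 1 + 5 + 5 = 42.
Draw number 42 + 1 = 43 must push one box to 7.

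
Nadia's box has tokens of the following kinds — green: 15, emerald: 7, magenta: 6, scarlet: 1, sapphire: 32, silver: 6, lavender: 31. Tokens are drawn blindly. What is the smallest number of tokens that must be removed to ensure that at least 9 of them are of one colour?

Pigeonhole: put each drawn token into a box by colour. The largest draw with every box below 9 takes min(count, 8) from each colour; colours with fewer than 8 contribute all they have.
Σ min(cᵢ, 8) = 8 + 7 + 6 + 1 + 8 + 6 + 8 = 44.
Draw number 44 + 1 = 45 must push one box to 9.

45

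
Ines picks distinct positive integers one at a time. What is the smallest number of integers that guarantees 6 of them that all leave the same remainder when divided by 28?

The 28 residue classes mod 28 are the pigeonholes.
With 140 integers one could put 5 in each residue class and have no class reach 6.
The 141st integer pushes some class to 6, so 28·5 + 1 = 141.

141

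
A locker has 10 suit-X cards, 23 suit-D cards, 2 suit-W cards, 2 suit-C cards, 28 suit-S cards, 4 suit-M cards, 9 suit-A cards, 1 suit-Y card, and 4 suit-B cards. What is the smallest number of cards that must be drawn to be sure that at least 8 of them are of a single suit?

42

Put each drawn card into a box by suit. The largest draw with every box below 8 takes min(count, 7) from each suit; suits with fewer than 7 contribute all they have.
Σ min(cᵢ, 7) = 7 + 7 + 2 + 2 + 7 + 4 + 7 + 1 + 4 = 41.
Draw number 41 + 1 = 42 must push one box to 8.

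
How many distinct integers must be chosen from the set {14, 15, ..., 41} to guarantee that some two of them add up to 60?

18

Group the elements by complementary pair {x, 60−x}: {19,41}, {20,40}, {21,39}, …, giving 11 two-element pairs, the single value 30 (it cannot pair with itself since the integers are distinct), and 5 integers whose partner 60−x falls outside [14,41].
Treating each of those 17 groups as a pigeonhole, one can pick one integer per group — 17 integers — with no two summing to 60.
The 18th integer lands in an occupied pair, forcing a sum of 60.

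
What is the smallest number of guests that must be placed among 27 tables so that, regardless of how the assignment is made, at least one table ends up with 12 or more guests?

With 297 guests one could put exactly 11 in each of the 27 tables, and no table would reach 12.
By the pigeonhole principle, one more guest must land in a table that already has 11, giving it 12.
So 27 × 11 + 1 = 298 guests are required.

298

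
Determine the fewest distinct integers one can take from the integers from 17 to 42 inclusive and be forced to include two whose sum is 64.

17

A set avoiding the sum 64 can contain at most one of each pair {x, 64−x}, plus the 6 elements whose complement lies outside the range or equal to its own complement.
The integers 17, …, 32 (16 of them) are such a set: any two sum to at least 17+18 = 35 and at most 31+32 = 63 < 64.
By pigeonhole, any 17th integer completes one of the 10 pairs, so 17 choices force a sum of 64.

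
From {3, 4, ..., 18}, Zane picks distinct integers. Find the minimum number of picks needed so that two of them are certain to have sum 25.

11

Two chosen integers sum to 25 exactly when both halves of some pair {x, 25−x} with 7 ≤ x ≤ 25−x ≤ 18 are chosen — 6 such pairs.
The remaining 4 elements (those with no distinct partner in range) can never complete a 25-sum, so the worst case takes all of them and one from each pair: 4 + 6 = 10.
Pigeonhole: the 11th integer has to be the second member of some pair, so 10 + 1 = 11.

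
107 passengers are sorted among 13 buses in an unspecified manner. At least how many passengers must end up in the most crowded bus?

The 13 buses are the holes and the 107 passengers are the pigeons.
If every bus held at most 8 passengers, the total would be at most 13 × 8 = 104, which is less than 107.
So some bus holds at least ⌈107/13⌉ = 9 passengers.

9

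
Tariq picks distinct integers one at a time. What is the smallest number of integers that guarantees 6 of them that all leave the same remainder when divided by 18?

The 18 residue classes mod 18 are the pigeonholes.
With 90 integers one could put 5 in each residue class and have no class reach 6.
The 91st integer pushes some class to 6, so 18·5 + 1 = 91.

91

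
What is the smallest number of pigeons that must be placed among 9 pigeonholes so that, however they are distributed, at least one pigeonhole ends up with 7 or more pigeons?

With 54 pigeons one could put exactly 6 in each of the 9 pigeonholes, and no pigeonhole would reach 7.
By pigeonhole, one more pigeon must land in a pigeonhole that already has 6, giving it 7.
So 9 × 6 + 1 = 55 pigeons are required.

55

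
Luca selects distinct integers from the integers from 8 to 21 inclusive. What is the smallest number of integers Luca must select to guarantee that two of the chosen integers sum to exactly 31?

9

Group the elements by complementary pair {x, 31−x}: {10,21}, {11,20}, {12,19}, …, giving 6 two-element pairs and 2 integers whose partner 31−x falls outside [8,21].
Treating each of those 8 groups as a pigeonhole, one can pick one integer per group — 8 integers — with no two summing to 31.
The 9th integer lands in an occupied pair, forcing a sum of 31.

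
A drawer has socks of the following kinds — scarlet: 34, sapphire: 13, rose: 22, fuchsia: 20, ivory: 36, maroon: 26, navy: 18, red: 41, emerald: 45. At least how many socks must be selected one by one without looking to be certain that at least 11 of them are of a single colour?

An adversary could hand out at most 10 socks per colour: 10 + 10 + 10 + 10 + 10 + 10 + 10 + 10 + 10 = 90 socks and still no colour has 11.
By the pigeonhole principle, one more sock lands in a colour already at 10, so 91 draws are enough and 90 are not.

91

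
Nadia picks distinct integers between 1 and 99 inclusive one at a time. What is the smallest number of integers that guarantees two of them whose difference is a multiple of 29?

Integers whose pairwise differences are multiples of 29 are exactly those sharing a remainder mod 29. Pigeonhole: the 29 residue classes mod 29 are the pigeonholes.
With 29 integers one could put 1 in each residue class and have no class reach 2.
The 30th integer pushes some class to 2, so 29·1 + 1 = 30.

30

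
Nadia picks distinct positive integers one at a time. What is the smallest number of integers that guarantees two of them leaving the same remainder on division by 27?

28

Pigeonhole: the 27 residue classes mod 27 are the pigeonholes.
With 27 integers one could put 1 in each residue class and have no class reach 2.
The 28th integer pushes some class to 2, so 27·1 + 1 = 28.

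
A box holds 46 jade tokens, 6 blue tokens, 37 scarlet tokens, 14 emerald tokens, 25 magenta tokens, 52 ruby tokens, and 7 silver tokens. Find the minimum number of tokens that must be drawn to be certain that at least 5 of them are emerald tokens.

In the worst case for collecting emerald tokens, every non-emerald token comes out first.
There are 46 + 6 + 37 + 25 + 52 + 7 = 173 non-emerald tokens altogether.
After those, each further token must be emerald, so 173 + 5 = 178 draws guarantee 5 emerald tokens.

178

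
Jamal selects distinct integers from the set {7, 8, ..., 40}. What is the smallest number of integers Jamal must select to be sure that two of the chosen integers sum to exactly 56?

23

Group the elements by complementary pair {x, 56−x}: {16,40}, {17,39}, {18,38}, …, giving 12 two-element pairs, the single value 28 (it cannot pair with itself since the integers are distinct), and 9 integers whose partner 56−x falls outside [7,40].
Pigeonhole: treating each of those 22 groups as a pigeonhole, one can pick one integer per group — 22 integers — with no two summing to 56.
The 23rd integer lands in an occupied pair, forcing a sum of 56.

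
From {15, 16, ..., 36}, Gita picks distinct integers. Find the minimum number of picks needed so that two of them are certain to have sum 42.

17

Group the elements by complementary pair {x, 42−x}: {15,27}, {16,26}, {17,25}, …, giving 6 two-element pairs; the single value 21 (it cannot pair with itself since the integers are distinct); and 9 integers whose partner 42−x falls outside [15,36].
Pigeonhole: treating each of those 16 groups as a pigeonhole, one can pick one integer per group — 16 integers — with no two summing to 42.
The 17th integer lands in an occupied pair, forcing a sum of 42.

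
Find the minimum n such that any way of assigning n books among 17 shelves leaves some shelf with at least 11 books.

171

With 170 books one could put exactly 10 in each of the 17 shelves, and no shelf would reach 11.
One more book must land in a shelf that already has 10, giving it 11.
So 17 × 10 + 1 = 171 books are required.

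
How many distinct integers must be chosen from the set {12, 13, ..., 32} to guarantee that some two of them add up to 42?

13

Two chosen integers sum to 42 exactly when both halves of some pair {x, 42−x} with 12 ≤ x ≤ 42−x ≤ 30 are chosen — 9 such pairs.
The remaining 3 elements (those with no distinct partner in range) can never complete a 42-sum, so the worst case takes all of them and one from each pair: 3 + 9 = 12.
Pigeonhole: the 13th integer has to be the second member of some pair, so 12 + 1 = 13.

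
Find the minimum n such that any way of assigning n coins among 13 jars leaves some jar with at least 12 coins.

144

With 143 coins one could put exactly 11 in each of the 13 jars, and no jar would reach 12.
By pigeonhole, one more coin must land in a jar that already has 11, giving it 12.
So 13 × 11 + 1 = 144 coins are required.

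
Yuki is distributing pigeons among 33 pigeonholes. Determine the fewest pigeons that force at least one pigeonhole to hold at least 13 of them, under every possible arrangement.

397

With 396 pigeons one could put exactly 12 in each of the 33 pigeonholes, and no pigeonhole would reach 13.
By the pigeonhole principle, one more pigeon must land in a pigeonhole that already has 12, giving it 13.
So 33 × 12 + 1 = 397 pigeons are required.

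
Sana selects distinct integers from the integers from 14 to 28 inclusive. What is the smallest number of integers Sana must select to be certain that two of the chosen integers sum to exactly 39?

Group the elements by complementary pair {x, 39−x}: {14,25}, {15,24}, {16,23}, …, giving 6 two-element pairs and 3 integers whose partner 39−x falls outside [14,28].
Pigeonhole: treating each of those 9 groups as a pigeonhole, one can pick one integer per group — 9 integers — with no two summing to 39.
The 10th integer lands in an occupied pair, forcing a sum of 39.

10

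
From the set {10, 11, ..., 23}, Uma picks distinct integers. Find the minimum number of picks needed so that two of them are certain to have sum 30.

10

Two chosen integers sum to 30 exactly when both halves of some pair {x, 30−x} with 10 ≤ x ≤ 30−x ≤ 20 are chosen — 5 such pairs.
The remaining 4 elements (those with no distinct partner in range) can never complete a 30-sum, so the worst case takes all of them and one from each pair: 4 + 5 = 9.
The 10th integer has to be the second member of some pair, so 9 + 1 = 10.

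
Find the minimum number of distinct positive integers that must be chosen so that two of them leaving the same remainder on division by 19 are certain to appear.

20

By pigeonhole, the 19 residue classes mod 19 are the pigeonholes.
With 19 integers one could put 1 in each residue class and have no class reach 2.
The 20th integer pushes some class to 2, so 19·1 + 1 = 20.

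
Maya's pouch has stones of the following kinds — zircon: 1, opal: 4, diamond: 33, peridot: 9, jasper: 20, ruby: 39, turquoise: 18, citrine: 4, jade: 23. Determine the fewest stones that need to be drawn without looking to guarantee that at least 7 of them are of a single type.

46

An adversary could hand out at most 6 stones per type (zircon, opal, citrine run out sooner): 1 + 4 + 6 + 6 + 6 + 6 + 6 + 4 + 6 = 45 stones and still no type has 7.
By the pigeonhole principle, one more stone lands in a type already at 6, so 46 draws are enough and 45 are not.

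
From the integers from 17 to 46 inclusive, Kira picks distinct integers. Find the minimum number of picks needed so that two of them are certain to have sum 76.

Two chosen integers sum to 76 exactly when both halves of some pair {x, 76−x} with 30 ≤ x ≤ 76−x ≤ 46 are chosen — 8 such pairs.
The remaining 14 elements (those with no distinct partner in range) can never complete a 76-sum, so the worst case takes all of them and one from each pair: 14 + 8 = 22.
The 23rd integer has to be the second member of some pair, so 22 + 1 = 23.

23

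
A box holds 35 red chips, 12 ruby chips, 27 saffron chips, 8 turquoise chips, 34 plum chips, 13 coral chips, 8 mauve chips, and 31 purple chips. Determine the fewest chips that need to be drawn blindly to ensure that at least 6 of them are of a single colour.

41

By pigeonhole, put each drawn chip into a box by colour. The largest draw with every box below 6 takes min(count, 5) from each colour.
Σ min(cᵢ, 5) = 5 + 5 + 5 + 5 + 5 + 5 + 5 + 5 = 40.
Draw number 40 + 1 = 41 must push one box to 6.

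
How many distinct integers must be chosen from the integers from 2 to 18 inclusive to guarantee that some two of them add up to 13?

13

Two chosen integers sum to 13 exactly when both halves of some pair {x, 13−x} with 2 ≤ x ≤ 13−x ≤ 11 are chosen — 5 such pairs.
The remaining 7 elements (those with no distinct partner in range) can never complete a 13-sum, so the worst case takes all of them and one from each pair: 7 + 5 = 12.
The 13th integer has to be the second member of some pair, so 12 + 1 = 13.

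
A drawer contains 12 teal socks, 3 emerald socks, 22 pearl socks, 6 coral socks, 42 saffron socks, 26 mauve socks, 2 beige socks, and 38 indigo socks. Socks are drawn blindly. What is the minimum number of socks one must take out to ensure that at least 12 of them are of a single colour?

By pigeonhole, put each drawn sock into a box by colour. The largest draw with every box below 12 takes min(count, 11) from each colour; colours with fewer than 11 contribute all they have.
Σ min(cᵢ, 11) = 11 + 3 + 11 + 6 + 11 + 11 + 2 + 11 = 66.
Draw number 66 + 1 = 67 must push one box to 12.

67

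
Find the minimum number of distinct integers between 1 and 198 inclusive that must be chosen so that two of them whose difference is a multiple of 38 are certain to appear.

Integers whose pairwise differences are multiples of 38 are exactly those sharing a remainder mod 38. By pigeonhole, the 38 residue classes mod 38 are the pigeonholes.
With 38 integers one could put 1 in each residue class and have no class reach 2.
The 39th integer pushes some class to 2, so 38·1 + 1 = 39.

39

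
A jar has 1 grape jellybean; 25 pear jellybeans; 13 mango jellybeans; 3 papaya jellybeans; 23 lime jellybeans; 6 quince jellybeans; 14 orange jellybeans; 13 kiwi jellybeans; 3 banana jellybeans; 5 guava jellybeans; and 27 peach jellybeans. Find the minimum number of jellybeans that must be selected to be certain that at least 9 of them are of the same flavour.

67

An adversary could hand out at most 8 jellybeans per flavour (5 flavours run out sooner): 1 + 8 + 8 + 3 + 8 + 6 + 8 + 8 + 3 + 5 + 8 = 66 jellybeans and still no flavour has 9.
One more jellybean lands in a flavour already at 8, so 67 draws are enough and 66 are not.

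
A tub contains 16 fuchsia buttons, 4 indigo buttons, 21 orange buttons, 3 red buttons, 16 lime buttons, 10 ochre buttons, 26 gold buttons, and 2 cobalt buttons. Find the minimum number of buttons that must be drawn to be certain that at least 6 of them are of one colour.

35

By the pigeonhole principle, put each drawn button into a box by colour. The largest draw with every box below 6 takes min(count, 5) from each colour; colours with fewer than 5 contribute all they have.
Σ min(cᵢ, 5) = 5 + 4 + 5 + 3 + 5 + 5 + 5 + 2 = 34.
Draw number 34 + 1 = 35 must push one box to 6.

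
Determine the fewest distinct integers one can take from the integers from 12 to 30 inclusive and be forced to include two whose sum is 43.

11

Two chosen integers sum to 43 exactly when both halves of some pair {x, 43−x} with 13 ≤ x ≤ 43−x ≤ 30 are chosen — 9 such pairs.
The remaining 1 element (those with no distinct partner in range) can never complete a 43-sum, so the worst case takes all of them and one from each pair: 1 + 9 = 10.
The 11th integer has to be the second member of some pair, so 10 + 1 = 11.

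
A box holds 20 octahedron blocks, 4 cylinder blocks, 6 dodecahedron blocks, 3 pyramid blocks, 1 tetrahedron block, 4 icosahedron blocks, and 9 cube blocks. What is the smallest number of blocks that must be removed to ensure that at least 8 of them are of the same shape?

An adversary could hand out at most 7 blocks per shape (5 shapes run out sooner): 7 + 4 + 6 + 3 + 1 + 4 + 7 = 32 blocks and still no shape has 8.
One more block lands in a shape already at 7, so 33 draws are enough and 32 are not.

33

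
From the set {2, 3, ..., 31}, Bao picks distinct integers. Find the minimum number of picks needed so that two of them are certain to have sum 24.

A set avoiding the sum 24 can contain at most one of each pair {x, 24−x}, plus the 10 elements whose complement lies outside the range or equal to its own complement.
The integers 12, …, 31 (20 of them) are such a set: any two sum to at least 12+13 = 25 > 24.
By pigeonhole, any 21st integer completes one of the 10 pairs, so 21 choices force a sum of 24.

21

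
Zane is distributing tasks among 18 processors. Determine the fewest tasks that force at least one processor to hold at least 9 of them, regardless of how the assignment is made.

145

With 144 tasks one could put exactly 8 in each of the 18 processors, and no processor would reach 9.
Pigeonhole: one more task must land in a processor that already has 8, giving it 9.
So 18 × 8 + 1 = 145 tasks are required.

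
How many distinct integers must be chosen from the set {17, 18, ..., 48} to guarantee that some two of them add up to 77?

A set avoiding the sum 77 can contain at most one of each pair {x, 77−x}, plus the 12 elements whose complement lies outside the range.
The integers 17, …, 38 (22 of them) are such a set: any two sum to at least 17+18 = 35 and at most 37+38 = 75 < 77.
Any 23rd integer completes one of the 10 pairs, so 23 choices force a sum of 77.

23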